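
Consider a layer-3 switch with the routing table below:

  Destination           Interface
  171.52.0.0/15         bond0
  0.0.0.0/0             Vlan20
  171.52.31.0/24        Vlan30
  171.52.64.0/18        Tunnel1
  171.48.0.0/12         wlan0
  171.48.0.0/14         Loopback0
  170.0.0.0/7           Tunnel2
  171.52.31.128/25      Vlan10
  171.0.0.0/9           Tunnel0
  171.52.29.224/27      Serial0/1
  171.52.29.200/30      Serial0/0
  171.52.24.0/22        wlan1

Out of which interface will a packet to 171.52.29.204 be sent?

Routes whose prefix contains 171.52.29.204:
  0.0.0.0/0 (default, matches everything) -> Vlan20
  170.0.0.0/7 (170.0.0.0 - 171.255.255.255) -> Tunnel2
  171.0.0.0/9 (171.0.0.0 - 171.127.255.255) -> Tunnel0
  171.48.0.0/12 (171.48.0.0 - 171.63.255.255) -> wlan0
  171.52.0.0/15 (171.52.0.0 - 171.53.255.255) -> bond0
More-specific entries that do NOT match:
  171.52.29.200/30 (171.52.29.200 - 171.52.29.203) does not contain 171.52.29.204
  171.52.29.224/27 (171.52.29.224 - 171.52.29.255) does not contain 171.52.29.204
  171.52.31.128/25 (171.52.31.128 - 171.52.31.255) does not contain 171.52.29.204
  171.52.31.0/24 (171.52.31.0 - 171.52.31.255) does not contain 171.52.29.204
  171.52.24.0/22 (171.52.24.0 - 171.52.27.255) does not contain 171.52.29.204
  171.52.64.0/18 (171.52.64.0 - 171.52.127.255) does not contain 171.52.29.204
Longest matching prefix is /15 -> interface bond0.

bond0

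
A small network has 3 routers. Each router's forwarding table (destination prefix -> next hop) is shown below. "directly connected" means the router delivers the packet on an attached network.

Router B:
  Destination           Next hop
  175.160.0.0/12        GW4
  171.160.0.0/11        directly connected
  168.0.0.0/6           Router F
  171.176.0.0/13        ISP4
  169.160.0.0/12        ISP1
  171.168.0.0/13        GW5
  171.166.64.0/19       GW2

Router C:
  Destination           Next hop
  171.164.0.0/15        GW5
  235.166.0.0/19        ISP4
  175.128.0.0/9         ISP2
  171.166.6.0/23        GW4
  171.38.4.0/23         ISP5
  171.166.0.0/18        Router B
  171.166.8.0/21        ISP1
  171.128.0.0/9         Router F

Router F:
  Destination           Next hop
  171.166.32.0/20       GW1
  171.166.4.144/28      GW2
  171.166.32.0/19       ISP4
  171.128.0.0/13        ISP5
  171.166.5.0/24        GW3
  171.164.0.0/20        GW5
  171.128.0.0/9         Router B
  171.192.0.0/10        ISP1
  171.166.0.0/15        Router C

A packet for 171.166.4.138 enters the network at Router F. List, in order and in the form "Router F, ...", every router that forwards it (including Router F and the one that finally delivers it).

At Router F: longest match for 171.166.4.138 is 171.166.0.0/15 -> Router C
At Router C: longest match for 171.166.4.138 is 171.166.0.0/18 -> Router B
At Router B: longest match for 171.166.4.138 is 171.160.0.0/11 -> directly connected

Router F, Router C, Router B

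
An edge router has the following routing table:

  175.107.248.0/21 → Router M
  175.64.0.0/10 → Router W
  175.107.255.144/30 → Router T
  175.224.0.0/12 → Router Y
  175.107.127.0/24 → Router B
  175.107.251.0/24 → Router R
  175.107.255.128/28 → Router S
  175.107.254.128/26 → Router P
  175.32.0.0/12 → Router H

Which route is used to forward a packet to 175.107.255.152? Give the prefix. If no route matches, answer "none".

175.107.248.0/21

Entries matching 175.107.255.152:
  175.64.0.0/10 (175.64.0.0 - 175.127.255.255)
  175.107.248.0/21 (175.107.248.0 - 175.107.255.255)
Most specific is 175.107.248.0/21.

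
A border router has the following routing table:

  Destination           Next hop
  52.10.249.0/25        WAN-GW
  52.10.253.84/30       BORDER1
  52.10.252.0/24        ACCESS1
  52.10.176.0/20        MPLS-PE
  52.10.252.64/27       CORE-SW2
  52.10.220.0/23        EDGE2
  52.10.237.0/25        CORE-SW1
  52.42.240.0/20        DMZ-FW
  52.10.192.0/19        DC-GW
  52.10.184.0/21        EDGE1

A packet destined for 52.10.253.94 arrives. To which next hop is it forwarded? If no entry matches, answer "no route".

no route

No entry's prefix contains 52.10.253.94; there is no default route.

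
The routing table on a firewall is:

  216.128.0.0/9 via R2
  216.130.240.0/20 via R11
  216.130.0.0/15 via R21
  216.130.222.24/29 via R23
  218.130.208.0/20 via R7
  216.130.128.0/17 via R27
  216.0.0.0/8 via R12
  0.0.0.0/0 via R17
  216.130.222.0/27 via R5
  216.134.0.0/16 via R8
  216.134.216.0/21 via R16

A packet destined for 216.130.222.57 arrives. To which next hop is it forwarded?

Routes whose prefix contains 216.130.222.57:
  0.0.0.0/0 (default, matches everything) -> R17
  216.0.0.0/8 (216.0.0.0 - 216.255.255.255) -> R12
  216.128.0.0/9 (216.128.0.0 - 216.255.255.255) -> R2
  216.130.0.0/15 (216.130.0.0 - 216.131.255.255) -> R21
  216.130.128.0/17 (216.130.128.0 - 216.130.255.255) -> R27
More-specific entries that do NOT match:
  216.130.222.24/29 (216.130.222.24 - 216.130.222.31) does not contain 216.130.222.57
  216.130.222.0/27 (216.130.222.0 - 216.130.222.31) does not contain 216.130.222.57
  216.134.216.0/21 (216.134.216.0 - 216.134.223.255) does not contain 216.130.222.57
  216.130.240.0/20 (216.130.240.0 - 216.130.255.255) does not contain 216.130.222.57
  218.130.208.0/20 (218.130.208.0 - 218.130.223.255) does not contain 216.130.222.57
Longest matching prefix is /17 -> next hop R27.

R27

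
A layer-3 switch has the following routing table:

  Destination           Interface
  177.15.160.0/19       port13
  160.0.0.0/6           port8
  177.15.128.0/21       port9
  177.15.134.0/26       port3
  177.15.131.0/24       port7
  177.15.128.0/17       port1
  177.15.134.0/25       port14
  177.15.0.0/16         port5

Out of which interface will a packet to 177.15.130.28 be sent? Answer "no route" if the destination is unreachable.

port9

Routes whose prefix contains 177.15.130.28:
  177.15.0.0/16 (177.15.0.0 - 177.15.255.255) -> port5
  177.15.128.0/17 (177.15.128.0 - 177.15.255.255) -> port1
  177.15.128.0/21 (177.15.128.0 - 177.15.135.255) -> port9
More-specific entries that do NOT match:
  177.15.134.0/26 (177.15.134.0 - 177.15.134.63) does not contain 177.15.130.28
  177.15.134.0/25 (177.15.134.0 - 177.15.134.127) does not contain 177.15.130.28
  177.15.131.0/24 (177.15.131.0 - 177.15.131.255) does not contain 177.15.130.28
Longest matching prefix is /21 -> interface port9.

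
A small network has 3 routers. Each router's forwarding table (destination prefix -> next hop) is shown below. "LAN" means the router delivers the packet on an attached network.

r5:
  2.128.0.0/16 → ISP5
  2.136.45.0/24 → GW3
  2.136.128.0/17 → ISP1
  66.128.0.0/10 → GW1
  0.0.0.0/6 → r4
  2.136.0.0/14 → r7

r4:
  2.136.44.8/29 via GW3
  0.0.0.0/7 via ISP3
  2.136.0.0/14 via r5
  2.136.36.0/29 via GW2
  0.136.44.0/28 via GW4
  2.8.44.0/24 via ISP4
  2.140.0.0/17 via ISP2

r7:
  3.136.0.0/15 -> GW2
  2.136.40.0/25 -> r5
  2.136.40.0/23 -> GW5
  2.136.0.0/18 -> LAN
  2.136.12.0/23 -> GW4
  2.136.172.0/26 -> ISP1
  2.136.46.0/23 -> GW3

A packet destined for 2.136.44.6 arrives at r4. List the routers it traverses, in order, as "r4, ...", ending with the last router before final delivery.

At r4: longest match for 2.136.44.6 is 2.136.0.0/14 -> r5
At r5: longest match for 2.136.44.6 is 2.136.0.0/14 -> r7
At r7: longest match for 2.136.44.6 is 2.136.0.0/18 -> LAN

r4, r5, r7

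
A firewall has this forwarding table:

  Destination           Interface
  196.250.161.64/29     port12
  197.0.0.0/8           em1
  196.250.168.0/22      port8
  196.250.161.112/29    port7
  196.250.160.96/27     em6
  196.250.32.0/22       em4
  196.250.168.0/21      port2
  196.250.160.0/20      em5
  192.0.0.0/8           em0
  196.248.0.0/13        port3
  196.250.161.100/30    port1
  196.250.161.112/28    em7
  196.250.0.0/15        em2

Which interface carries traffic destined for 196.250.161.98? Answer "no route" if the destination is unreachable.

Routes whose prefix contains 196.250.161.98:
  196.248.0.0/13 (196.248.0.0 - 196.255.255.255) -> port3
  196.250.0.0/15 (196.250.0.0 - 196.251.255.255) -> em2
  196.250.160.0/20 (196.250.160.0 - 196.250.175.255) -> em5
More-specific entries that do NOT match:
  196.250.161.100/30 (196.250.161.100 - 196.250.161.103) does not contain 196.250.161.98
  196.250.161.64/29 (196.250.161.64 - 196.250.161.71) does not contain 196.250.161.98
  196.250.161.112/29 (196.250.161.112 - 196.250.161.119) does not contain 196.250.161.98
  196.250.161.112/28 (196.250.161.112 - 196.250.161.127) does not contain 196.250.161.98
  196.250.160.96/27 (196.250.160.96 - 196.250.160.127) does not contain 196.250.161.98
  196.250.168.0/22 (196.250.168.0 - 196.250.171.255) does not contain 196.250.161.98
  196.250.32.0/22 (196.250.32.0 - 196.250.35.255) does not contain 196.250.161.98
  196.250.168.0/21 (196.250.168.0 - 196.250.175.255) does not contain 196.250.161.98
Longest matching prefix is /20 -> interface em5.

em5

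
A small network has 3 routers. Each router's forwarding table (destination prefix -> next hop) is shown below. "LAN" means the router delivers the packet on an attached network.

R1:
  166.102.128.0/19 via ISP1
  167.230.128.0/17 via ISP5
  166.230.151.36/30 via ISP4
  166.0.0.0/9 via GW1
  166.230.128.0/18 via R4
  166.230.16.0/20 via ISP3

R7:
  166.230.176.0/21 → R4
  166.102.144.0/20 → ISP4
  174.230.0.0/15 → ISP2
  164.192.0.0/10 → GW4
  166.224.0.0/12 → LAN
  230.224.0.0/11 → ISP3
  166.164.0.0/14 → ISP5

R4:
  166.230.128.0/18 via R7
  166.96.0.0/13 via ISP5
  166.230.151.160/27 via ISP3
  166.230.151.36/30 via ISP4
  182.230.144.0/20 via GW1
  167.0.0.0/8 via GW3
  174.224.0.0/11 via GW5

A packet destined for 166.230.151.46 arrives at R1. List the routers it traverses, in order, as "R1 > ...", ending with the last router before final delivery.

R1 > R4 > R7

At R1: longest match for 166.230.151.46 is 166.230.128.0/18 -> R4
At R4: longest match for 166.230.151.46 is 166.230.128.0/18 -> R7
At R7: longest match for 166.230.151.46 is 166.224.0.0/12 -> LAN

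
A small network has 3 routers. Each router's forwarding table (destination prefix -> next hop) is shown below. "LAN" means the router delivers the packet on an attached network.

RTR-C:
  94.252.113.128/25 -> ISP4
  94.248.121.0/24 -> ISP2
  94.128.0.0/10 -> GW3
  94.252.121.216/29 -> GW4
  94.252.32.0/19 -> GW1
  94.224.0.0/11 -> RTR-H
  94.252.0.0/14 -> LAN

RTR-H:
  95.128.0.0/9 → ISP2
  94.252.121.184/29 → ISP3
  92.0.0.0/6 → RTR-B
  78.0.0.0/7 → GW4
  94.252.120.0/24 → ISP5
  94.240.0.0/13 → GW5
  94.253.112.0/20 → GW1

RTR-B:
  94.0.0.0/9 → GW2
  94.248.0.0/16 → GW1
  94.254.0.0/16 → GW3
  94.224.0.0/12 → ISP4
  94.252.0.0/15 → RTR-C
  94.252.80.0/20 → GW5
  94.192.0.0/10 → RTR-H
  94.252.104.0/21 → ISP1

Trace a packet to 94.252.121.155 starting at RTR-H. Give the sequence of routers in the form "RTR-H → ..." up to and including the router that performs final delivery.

At RTR-H: longest match for 94.252.121.155 is 92.0.0.0/6 -> RTR-B
At RTR-B: longest match for 94.252.121.155 is 94.252.0.0/15 -> RTR-C
At RTR-C: longest match for 94.252.121.155 is 94.252.0.0/14 -> LAN

RTR-H → RTR-B → RTR-C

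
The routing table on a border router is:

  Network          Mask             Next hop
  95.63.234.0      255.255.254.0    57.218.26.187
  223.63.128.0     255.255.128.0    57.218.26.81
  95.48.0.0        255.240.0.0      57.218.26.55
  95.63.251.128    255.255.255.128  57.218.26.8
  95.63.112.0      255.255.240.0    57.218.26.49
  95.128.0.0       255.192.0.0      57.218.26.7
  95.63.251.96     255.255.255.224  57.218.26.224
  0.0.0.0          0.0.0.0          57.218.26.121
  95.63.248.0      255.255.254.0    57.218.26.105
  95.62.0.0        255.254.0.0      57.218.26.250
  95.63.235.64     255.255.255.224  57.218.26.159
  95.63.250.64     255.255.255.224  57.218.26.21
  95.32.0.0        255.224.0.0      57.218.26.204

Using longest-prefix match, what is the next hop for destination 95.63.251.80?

57.218.26.250

Routes whose prefix contains 95.63.251.80:
  0.0.0.0/0 (default, matches everything) -> 57.218.26.121
  95.32.0.0/11 (95.32.0.0 - 95.63.255.255) -> 57.218.26.204
  95.48.0.0/12 (95.48.0.0 - 95.63.255.255) -> 57.218.26.55
  95.62.0.0/15 (95.62.0.0 - 95.63.255.255) -> 57.218.26.250
More-specific entries that do NOT match:
  95.63.251.96/27 (95.63.251.96 - 95.63.251.127) does not contain 95.63.251.80
  95.63.235.64/27 (95.63.235.64 - 95.63.235.95) does not contain 95.63.251.80
  95.63.250.64/27 (95.63.250.64 - 95.63.250.95) does not contain 95.63.251.80
  95.63.251.128/25 (95.63.251.128 - 95.63.251.255) does not contain 95.63.251.80
  95.63.234.0/23 (95.63.234.0 - 95.63.235.255) does not contain 95.63.251.80
  95.63.248.0/23 (95.63.248.0 - 95.63.249.255) does not contain 95.63.251.80
  95.63.112.0/20 (95.63.112.0 - 95.63.127.255) does not contain 95.63.251.80
  223.63.128.0/17 (223.63.128.0 - 223.63.255.255) does not contain 95.63.251.80
Longest matching prefix is /15 -> next hop 57.218.26.250.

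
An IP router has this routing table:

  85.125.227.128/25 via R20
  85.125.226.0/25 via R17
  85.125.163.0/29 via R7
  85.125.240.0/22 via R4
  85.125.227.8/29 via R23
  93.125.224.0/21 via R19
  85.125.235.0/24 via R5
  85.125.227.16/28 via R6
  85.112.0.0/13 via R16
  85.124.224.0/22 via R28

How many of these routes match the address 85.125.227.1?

No listed prefix contains 85.125.227.1.
Total matching entries: 0.

0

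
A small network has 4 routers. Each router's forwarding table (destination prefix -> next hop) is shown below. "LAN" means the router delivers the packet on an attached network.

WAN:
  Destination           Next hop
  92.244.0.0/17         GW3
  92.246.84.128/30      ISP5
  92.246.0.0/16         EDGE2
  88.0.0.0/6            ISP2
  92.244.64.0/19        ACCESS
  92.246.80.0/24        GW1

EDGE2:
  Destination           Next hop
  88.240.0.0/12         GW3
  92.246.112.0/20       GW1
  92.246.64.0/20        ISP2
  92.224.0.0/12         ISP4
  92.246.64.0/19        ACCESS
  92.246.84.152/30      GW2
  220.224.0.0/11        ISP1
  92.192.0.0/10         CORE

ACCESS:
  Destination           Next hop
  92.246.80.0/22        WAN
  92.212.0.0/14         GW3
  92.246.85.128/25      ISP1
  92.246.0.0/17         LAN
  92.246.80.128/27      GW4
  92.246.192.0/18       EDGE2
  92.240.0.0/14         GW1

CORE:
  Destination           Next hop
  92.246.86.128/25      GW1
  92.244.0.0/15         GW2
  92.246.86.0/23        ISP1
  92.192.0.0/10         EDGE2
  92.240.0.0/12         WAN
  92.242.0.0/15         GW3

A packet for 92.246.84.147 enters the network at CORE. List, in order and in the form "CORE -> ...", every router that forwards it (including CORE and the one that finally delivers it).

CORE -> WAN -> EDGE2 -> ACCESS

At CORE: longest match for 92.246.84.147 is 92.240.0.0/12 -> WAN
At WAN: longest match for 92.246.84.147 is 92.246.0.0/16 -> EDGE2
At EDGE2: longest match for 92.246.84.147 is 92.246.64.0/19 -> ACCESS
At ACCESS: longest match for 92.246.84.147 is 92.246.0.0/17 -> LAN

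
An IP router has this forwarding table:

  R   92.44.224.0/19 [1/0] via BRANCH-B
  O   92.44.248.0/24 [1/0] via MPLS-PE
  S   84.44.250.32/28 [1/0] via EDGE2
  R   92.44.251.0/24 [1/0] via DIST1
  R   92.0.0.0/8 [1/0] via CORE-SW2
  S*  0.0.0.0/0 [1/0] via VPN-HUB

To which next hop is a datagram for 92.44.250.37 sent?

BRANCH-B

Routes whose prefix contains 92.44.250.37:
  0.0.0.0/0 (default, matches everything) -> VPN-HUB
  92.0.0.0/8 (92.0.0.0 - 92.255.255.255) -> CORE-SW2
  92.44.224.0/19 (92.44.224.0 - 92.44.255.255) -> BRANCH-B
More-specific entries that do NOT match:
  84.44.250.32/28 (84.44.250.32 - 84.44.250.47) does not contain 92.44.250.37
  92.44.248.0/24 (92.44.248.0 - 92.44.248.255) does not contain 92.44.250.37
  92.44.251.0/24 (92.44.251.0 - 92.44.251.255) does not contain 92.44.250.37
Longest matching prefix is /19 -> next hop BRANCH-B.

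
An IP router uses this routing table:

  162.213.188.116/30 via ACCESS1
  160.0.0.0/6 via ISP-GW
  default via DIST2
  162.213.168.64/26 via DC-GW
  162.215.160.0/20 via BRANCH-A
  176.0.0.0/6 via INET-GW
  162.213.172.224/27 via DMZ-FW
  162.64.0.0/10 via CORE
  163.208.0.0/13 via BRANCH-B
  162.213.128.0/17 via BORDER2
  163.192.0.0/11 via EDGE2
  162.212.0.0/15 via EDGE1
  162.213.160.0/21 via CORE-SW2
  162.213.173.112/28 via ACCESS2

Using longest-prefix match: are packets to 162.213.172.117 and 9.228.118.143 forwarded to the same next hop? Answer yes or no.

162.213.172.117: longest match 162.213.128.0/17 -> BORDER2
9.228.118.143: longest match 0.0.0.0/0 -> DIST2

no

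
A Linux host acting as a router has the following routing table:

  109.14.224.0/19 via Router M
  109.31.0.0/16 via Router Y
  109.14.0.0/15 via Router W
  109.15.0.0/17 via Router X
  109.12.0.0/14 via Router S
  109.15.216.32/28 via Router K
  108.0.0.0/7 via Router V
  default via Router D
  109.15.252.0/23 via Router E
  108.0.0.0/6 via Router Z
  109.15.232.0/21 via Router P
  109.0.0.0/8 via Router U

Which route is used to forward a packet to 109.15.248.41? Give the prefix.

Entries matching 109.15.248.41:
  0.0.0.0/0 (default, matches everything)
  108.0.0.0/6 (108.0.0.0 - 111.255.255.255)
  108.0.0.0/7 (108.0.0.0 - 109.255.255.255)
  109.0.0.0/8 (109.0.0.0 - 109.255.255.255)
  109.12.0.0/14 (109.12.0.0 - 109.15.255.255)
  109.14.0.0/15 (109.14.0.0 - 109.15.255.255)
Most specific is 109.14.0.0/15.

109.14.0.0/15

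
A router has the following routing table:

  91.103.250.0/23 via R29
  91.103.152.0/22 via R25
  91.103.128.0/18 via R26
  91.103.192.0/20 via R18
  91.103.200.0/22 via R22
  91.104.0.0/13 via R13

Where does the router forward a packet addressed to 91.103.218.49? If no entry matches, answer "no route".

No entry's prefix contains 91.103.218.49; there is no default route.

no route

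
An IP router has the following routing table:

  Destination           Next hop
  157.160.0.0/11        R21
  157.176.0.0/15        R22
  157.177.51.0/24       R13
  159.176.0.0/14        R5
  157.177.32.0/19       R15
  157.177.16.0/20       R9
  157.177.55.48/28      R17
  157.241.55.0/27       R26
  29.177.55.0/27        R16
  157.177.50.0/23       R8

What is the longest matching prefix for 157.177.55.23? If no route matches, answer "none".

157.177.32.0/19

Entries matching 157.177.55.23:
  157.160.0.0/11 (157.160.0.0 - 157.191.255.255)
  157.176.0.0/15 (157.176.0.0 - 157.177.255.255)
  157.177.32.0/19 (157.177.32.0 - 157.177.63.255)
Most specific is 157.177.32.0/19.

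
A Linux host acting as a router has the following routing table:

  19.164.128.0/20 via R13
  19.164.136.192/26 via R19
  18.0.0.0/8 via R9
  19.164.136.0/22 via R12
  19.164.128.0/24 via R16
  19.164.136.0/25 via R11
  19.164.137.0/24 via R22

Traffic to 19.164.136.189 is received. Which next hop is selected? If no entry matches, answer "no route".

R12

Routes whose prefix contains 19.164.136.189:
  19.164.128.0/20 (19.164.128.0 - 19.164.143.255) -> R13
  19.164.136.0/22 (19.164.136.0 - 19.164.139.255) -> R12
More-specific entries that do NOT match:
  19.164.136.192/26 (19.164.136.192 - 19.164.136.255) does not contain 19.164.136.189
  19.164.136.0/25 (19.164.136.0 - 19.164.136.127) does not contain 19.164.136.189
  19.164.128.0/24 (19.164.128.0 - 19.164.128.255) does not contain 19.164.136.189
  19.164.137.0/24 (19.164.137.0 - 19.164.137.255) does not contain 19.164.136.189
Longest matching prefix is /22 -> next hop R12.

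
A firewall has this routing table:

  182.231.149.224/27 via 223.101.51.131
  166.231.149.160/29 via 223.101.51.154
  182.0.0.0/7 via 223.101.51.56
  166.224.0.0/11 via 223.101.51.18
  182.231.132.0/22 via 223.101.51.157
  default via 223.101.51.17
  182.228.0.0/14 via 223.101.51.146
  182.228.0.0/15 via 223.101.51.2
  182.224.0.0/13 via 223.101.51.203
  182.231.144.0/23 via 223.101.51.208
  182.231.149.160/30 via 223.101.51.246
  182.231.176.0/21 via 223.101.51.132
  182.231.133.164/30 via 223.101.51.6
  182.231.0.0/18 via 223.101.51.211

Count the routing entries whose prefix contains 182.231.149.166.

Prefixes containing 182.231.149.166:
  0.0.0.0/0 (default, matches everything)
  182.0.0.0/7 (182.0.0.0 - 183.255.255.255)
  182.224.0.0/13 (182.224.0.0 - 182.231.255.255)
  182.228.0.0/14 (182.228.0.0 - 182.231.255.255)
Total matching entries: 4.

4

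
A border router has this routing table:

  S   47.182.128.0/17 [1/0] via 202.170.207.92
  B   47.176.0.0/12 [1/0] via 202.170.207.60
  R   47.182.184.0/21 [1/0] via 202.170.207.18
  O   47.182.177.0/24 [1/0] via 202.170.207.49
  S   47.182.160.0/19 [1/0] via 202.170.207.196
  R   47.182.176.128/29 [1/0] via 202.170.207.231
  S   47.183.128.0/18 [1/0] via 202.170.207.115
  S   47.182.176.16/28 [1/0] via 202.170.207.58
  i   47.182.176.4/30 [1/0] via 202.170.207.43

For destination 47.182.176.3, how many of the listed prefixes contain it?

3

Prefixes containing 47.182.176.3:
  47.176.0.0/12 (47.176.0.0 - 47.191.255.255)
  47.182.128.0/17 (47.182.128.0 - 47.182.255.255)
  47.182.160.0/19 (47.182.160.0 - 47.182.191.255)
Total matching entries: 3.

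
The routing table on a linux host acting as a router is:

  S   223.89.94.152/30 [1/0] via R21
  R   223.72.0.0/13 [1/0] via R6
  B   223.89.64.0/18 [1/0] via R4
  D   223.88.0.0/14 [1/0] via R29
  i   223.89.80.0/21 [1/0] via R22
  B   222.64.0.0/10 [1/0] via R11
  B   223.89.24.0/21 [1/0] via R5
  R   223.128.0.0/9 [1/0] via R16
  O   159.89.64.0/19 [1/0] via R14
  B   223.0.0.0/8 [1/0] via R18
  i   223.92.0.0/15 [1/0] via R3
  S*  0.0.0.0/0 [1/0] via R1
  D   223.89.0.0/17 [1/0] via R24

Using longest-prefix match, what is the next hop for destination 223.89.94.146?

Routes whose prefix contains 223.89.94.146:
  0.0.0.0/0 (default, matches everything) -> R1
  223.0.0.0/8 (223.0.0.0 - 223.255.255.255) -> R18
  223.88.0.0/14 (223.88.0.0 - 223.91.255.255) -> R29
  223.89.0.0/17 (223.89.0.0 - 223.89.127.255) -> R24
  223.89.64.0/18 (223.89.64.0 - 223.89.127.255) -> R4
More-specific entries that do NOT match:
  223.89.94.152/30 (223.89.94.152 - 223.89.94.155) does not contain 223.89.94.146
  223.89.80.0/21 (223.89.80.0 - 223.89.87.255) does not contain 223.89.94.146
  223.89.24.0/21 (223.89.24.0 - 223.89.31.255) does not contain 223.89.94.146
  159.89.64.0/19 (159.89.64.0 - 159.89.95.255) does not contain 223.89.94.146
Longest matching prefix is /18 -> next hop R4.

R4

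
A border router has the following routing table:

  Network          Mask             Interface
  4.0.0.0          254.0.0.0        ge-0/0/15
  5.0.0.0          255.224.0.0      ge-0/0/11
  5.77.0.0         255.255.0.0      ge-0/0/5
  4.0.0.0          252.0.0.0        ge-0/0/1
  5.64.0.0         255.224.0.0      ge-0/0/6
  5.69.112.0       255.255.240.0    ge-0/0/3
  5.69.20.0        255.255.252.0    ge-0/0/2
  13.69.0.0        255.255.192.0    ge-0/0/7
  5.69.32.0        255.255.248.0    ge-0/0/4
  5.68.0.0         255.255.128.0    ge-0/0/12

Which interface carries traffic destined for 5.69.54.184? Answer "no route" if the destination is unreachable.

Routes whose prefix contains 5.69.54.184:
  4.0.0.0/6 (4.0.0.0 - 7.255.255.255) -> ge-0/0/1
  4.0.0.0/7 (4.0.0.0 - 5.255.255.255) -> ge-0/0/15
  5.64.0.0/11 (5.64.0.0 - 5.95.255.255) -> ge-0/0/6
More-specific entries that do NOT match:
  5.69.20.0/22 (5.69.20.0 - 5.69.23.255) does not contain 5.69.54.184
  5.69.32.0/21 (5.69.32.0 - 5.69.39.255) does not contain 5.69.54.184
  5.69.112.0/20 (5.69.112.0 - 5.69.127.255) does not contain 5.69.54.184
  13.69.0.0/18 (13.69.0.0 - 13.69.63.255) does not contain 5.69.54.184
  5.68.0.0/17 (5.68.0.0 - 5.68.127.255) does not contain 5.69.54.184
  5.77.0.0/16 (5.77.0.0 - 5.77.255.255) does not contain 5.69.54.184
Longest matching prefix is /11 -> interface ge-0/0/6.

ge-0/0/6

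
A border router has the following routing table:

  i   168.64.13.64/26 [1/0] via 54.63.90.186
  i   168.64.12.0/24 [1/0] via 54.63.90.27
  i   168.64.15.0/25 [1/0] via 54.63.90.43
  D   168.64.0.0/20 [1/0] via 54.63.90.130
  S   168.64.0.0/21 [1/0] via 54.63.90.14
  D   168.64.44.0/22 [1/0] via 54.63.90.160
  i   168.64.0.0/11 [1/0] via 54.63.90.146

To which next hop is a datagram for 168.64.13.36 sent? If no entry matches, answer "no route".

Routes whose prefix contains 168.64.13.36:
  168.64.0.0/11 (168.64.0.0 - 168.95.255.255) -> 54.63.90.146
  168.64.0.0/20 (168.64.0.0 - 168.64.15.255) -> 54.63.90.130
More-specific entries that do NOT match:
  168.64.13.64/26 (168.64.13.64 - 168.64.13.127) does not contain 168.64.13.36
  168.64.15.0/25 (168.64.15.0 - 168.64.15.127) does not contain 168.64.13.36
  168.64.12.0/24 (168.64.12.0 - 168.64.12.255) does not contain 168.64.13.36
  168.64.44.0/22 (168.64.44.0 - 168.64.47.255) does not contain 168.64.13.36
  168.64.0.0/21 (168.64.0.0 - 168.64.7.255) does not contain 168.64.13.36
Longest matching prefix is /20 -> next hop 54.63.90.130.

54.63.90.130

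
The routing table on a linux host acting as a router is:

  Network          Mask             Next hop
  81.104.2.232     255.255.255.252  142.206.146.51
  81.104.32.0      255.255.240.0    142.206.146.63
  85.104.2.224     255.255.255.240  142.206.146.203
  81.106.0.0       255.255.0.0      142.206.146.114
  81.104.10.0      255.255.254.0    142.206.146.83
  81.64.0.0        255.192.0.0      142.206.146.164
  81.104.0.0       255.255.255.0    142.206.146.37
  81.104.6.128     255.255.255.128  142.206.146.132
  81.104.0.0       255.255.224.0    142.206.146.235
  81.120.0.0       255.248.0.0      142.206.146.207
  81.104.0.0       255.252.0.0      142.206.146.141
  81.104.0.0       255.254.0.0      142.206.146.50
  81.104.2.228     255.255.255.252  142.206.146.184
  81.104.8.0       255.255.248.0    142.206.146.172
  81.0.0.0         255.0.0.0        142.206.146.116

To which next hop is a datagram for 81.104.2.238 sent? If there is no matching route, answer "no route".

Routes whose prefix contains 81.104.2.238:
  81.0.0.0/8 (81.0.0.0 - 81.255.255.255) -> 142.206.146.116
  81.64.0.0/10 (81.64.0.0 - 81.127.255.255) -> 142.206.146.164
  81.104.0.0/14 (81.104.0.0 - 81.107.255.255) -> 142.206.146.141
  81.104.0.0/15 (81.104.0.0 - 81.105.255.255) -> 142.206.146.50
  81.104.0.0/19 (81.104.0.0 - 81.104.31.255) -> 142.206.146.235
More-specific entries that do NOT match:
  81.104.2.232/30 (81.104.2.232 - 81.104.2.235) does not contain 81.104.2.238
  81.104.2.228/30 (81.104.2.228 - 81.104.2.231) does not contain 81.104.2.238
  85.104.2.224/28 (85.104.2.224 - 85.104.2.239) does not contain 81.104.2.238
  81.104.6.128/25 (81.104.6.128 - 81.104.6.255) does not contain 81.104.2.238
  81.104.0.0/24 (81.104.0.0 - 81.104.0.255) does not contain 81.104.2.238
  81.104.10.0/23 (81.104.10.0 - 81.104.11.255) does not contain 81.104.2.238
  81.104.8.0/21 (81.104.8.0 - 81.104.15.255) does not contain 81.104.2.238
  81.104.32.0/20 (81.104.32.0 - 81.104.47.255) does not contain 81.104.2.238
Longest matching prefix is /19 -> next hop 142.206.146.235.

142.206.146.235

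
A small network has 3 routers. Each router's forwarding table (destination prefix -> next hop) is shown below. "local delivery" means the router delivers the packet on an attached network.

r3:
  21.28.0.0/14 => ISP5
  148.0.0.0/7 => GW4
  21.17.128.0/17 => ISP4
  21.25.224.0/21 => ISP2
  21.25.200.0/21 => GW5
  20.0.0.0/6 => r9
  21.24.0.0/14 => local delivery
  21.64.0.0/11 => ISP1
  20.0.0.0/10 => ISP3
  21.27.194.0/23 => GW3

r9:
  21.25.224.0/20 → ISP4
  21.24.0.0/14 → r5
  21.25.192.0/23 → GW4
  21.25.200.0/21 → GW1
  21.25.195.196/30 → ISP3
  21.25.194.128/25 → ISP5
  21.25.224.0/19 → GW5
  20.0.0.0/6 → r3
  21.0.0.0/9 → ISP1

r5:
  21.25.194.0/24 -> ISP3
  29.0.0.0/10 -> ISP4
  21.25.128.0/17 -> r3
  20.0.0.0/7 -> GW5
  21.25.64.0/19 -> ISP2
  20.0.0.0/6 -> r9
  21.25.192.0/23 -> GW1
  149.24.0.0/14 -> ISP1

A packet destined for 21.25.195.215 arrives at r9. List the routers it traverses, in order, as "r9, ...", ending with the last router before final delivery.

r9, r5, r3

At r9: longest match for 21.25.195.215 is 21.24.0.0/14 -> r5
At r5: longest match for 21.25.195.215 is 21.25.128.0/17 -> r3
At r3: longest match for 21.25.195.215 is 21.24.0.0/14 -> local delivery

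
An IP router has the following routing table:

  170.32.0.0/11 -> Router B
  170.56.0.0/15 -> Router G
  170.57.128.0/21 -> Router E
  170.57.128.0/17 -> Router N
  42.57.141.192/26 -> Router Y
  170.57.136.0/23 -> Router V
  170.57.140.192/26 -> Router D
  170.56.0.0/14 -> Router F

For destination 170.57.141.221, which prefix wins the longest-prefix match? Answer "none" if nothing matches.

Entries matching 170.57.141.221:
  170.32.0.0/11 (170.32.0.0 - 170.63.255.255)
  170.56.0.0/14 (170.56.0.0 - 170.59.255.255)
  170.56.0.0/15 (170.56.0.0 - 170.57.255.255)
  170.57.128.0/17 (170.57.128.0 - 170.57.255.255)
Most specific is 170.57.128.0/17.

170.57.128.0/17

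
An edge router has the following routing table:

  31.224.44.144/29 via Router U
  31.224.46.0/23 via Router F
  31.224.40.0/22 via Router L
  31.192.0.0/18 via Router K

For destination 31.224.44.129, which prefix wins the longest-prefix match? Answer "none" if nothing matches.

31.224.44.129 is outside every listed prefix and there is no default route.

none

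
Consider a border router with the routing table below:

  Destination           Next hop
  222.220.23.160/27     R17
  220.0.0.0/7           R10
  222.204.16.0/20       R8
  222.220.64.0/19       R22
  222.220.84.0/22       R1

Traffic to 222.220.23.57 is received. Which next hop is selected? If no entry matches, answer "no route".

no route

No entry's prefix contains 222.220.23.57; there is no default route.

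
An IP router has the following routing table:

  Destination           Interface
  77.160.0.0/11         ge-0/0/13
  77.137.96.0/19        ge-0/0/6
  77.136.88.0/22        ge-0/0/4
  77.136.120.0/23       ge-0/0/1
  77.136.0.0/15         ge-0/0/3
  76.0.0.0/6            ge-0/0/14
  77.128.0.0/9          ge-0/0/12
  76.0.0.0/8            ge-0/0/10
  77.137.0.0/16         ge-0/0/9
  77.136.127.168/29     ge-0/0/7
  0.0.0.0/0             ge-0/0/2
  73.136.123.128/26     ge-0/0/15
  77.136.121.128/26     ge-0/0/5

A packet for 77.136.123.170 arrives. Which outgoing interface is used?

Routes whose prefix contains 77.136.123.170:
  0.0.0.0/0 (default, matches everything) -> ge-0/0/2
  76.0.0.0/6 (76.0.0.0 - 79.255.255.255) -> ge-0/0/14
  77.128.0.0/9 (77.128.0.0 - 77.255.255.255) -> ge-0/0/12
  77.136.0.0/15 (77.136.0.0 - 77.137.255.255) -> ge-0/0/3
More-specific entries that do NOT match:
  77.136.127.168/29 (77.136.127.168 - 77.136.127.175) does not contain 77.136.123.170
  73.136.123.128/26 (73.136.123.128 - 73.136.123.191) does not contain 77.136.123.170
  77.136.121.128/26 (77.136.121.128 - 77.136.121.191) does not contain 77.136.123.170
  77.136.120.0/23 (77.136.120.0 - 77.136.121.255) does not contain 77.136.123.170
  77.136.88.0/22 (77.136.88.0 - 77.136.91.255) does not contain 77.136.123.170
  77.137.96.0/19 (77.137.96.0 - 77.137.127.255) does not contain 77.136.123.170
  77.137.0.0/16 (77.137.0.0 - 77.137.255.255) does not contain 77.136.123.170
Longest matching prefix is /15 -> interface ge-0/0/3.

ge-0/0/3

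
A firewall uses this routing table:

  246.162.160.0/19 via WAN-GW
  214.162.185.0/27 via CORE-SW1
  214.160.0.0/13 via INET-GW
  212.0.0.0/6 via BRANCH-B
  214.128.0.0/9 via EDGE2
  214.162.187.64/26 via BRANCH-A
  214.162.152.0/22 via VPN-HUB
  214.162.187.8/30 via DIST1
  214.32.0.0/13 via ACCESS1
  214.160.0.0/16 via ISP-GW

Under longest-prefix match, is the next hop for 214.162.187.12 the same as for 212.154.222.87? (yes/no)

no

214.162.187.12: longest match 214.160.0.0/13 -> INET-GW
212.154.222.87: longest match 212.0.0.0/6 -> BRANCH-B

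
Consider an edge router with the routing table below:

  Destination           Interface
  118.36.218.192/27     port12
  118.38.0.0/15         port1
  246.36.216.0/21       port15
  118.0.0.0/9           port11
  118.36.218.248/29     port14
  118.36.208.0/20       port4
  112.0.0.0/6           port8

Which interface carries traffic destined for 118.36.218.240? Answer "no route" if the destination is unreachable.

port4

Routes whose prefix contains 118.36.218.240:
  118.0.0.0/9 (118.0.0.0 - 118.127.255.255) -> port11
  118.36.208.0/20 (118.36.208.0 - 118.36.223.255) -> port4
More-specific entries that do NOT match:
  118.36.218.248/29 (118.36.218.248 - 118.36.218.255) does not contain 118.36.218.240
  118.36.218.192/27 (118.36.218.192 - 118.36.218.223) does not contain 118.36.218.240
  246.36.216.0/21 (246.36.216.0 - 246.36.223.255) does not contain 118.36.218.240
Longest matching prefix is /20 -> interface port4.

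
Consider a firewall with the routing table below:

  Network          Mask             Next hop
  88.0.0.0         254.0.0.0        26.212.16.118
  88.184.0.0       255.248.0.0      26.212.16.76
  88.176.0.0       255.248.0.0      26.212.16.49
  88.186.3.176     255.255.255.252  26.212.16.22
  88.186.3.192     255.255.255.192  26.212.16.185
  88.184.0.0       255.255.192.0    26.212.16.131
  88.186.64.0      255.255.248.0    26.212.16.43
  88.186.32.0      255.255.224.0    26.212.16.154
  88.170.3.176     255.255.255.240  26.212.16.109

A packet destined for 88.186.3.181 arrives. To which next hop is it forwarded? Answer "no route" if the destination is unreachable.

Routes whose prefix contains 88.186.3.181:
  88.0.0.0/7 (88.0.0.0 - 89.255.255.255) -> 26.212.16.118
  88.184.0.0/13 (88.184.0.0 - 88.191.255.255) -> 26.212.16.76
More-specific entries that do NOT match:
  88.186.3.176/30 (88.186.3.176 - 88.186.3.179) does not contain 88.186.3.181
  88.170.3.176/28 (88.170.3.176 - 88.170.3.191) does not contain 88.186.3.181
  88.186.3.192/26 (88.186.3.192 - 88.186.3.255) does not contain 88.186.3.181
  88.186.64.0/21 (88.186.64.0 - 88.186.71.255) does not contain 88.186.3.181
  88.186.32.0/19 (88.186.32.0 - 88.186.63.255) does not contain 88.186.3.181
  88.184.0.0/18 (88.184.0.0 - 88.184.63.255) does not contain 88.186.3.181
Longest matching prefix is /13 -> next hop 26.212.16.76.

26.212.16.76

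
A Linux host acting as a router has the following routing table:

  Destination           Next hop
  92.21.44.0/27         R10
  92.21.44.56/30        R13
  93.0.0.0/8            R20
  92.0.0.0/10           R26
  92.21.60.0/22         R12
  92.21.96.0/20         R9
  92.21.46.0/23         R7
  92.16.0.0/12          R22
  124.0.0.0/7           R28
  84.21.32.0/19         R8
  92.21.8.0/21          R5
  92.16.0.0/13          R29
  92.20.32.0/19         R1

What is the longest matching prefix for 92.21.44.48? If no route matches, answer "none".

92.16.0.0/13

Entries matching 92.21.44.48:
  92.0.0.0/10 (92.0.0.0 - 92.63.255.255)
  92.16.0.0/12 (92.16.0.0 - 92.31.255.255)
  92.16.0.0/13 (92.16.0.0 - 92.23.255.255)
Most specific is 92.16.0.0/13.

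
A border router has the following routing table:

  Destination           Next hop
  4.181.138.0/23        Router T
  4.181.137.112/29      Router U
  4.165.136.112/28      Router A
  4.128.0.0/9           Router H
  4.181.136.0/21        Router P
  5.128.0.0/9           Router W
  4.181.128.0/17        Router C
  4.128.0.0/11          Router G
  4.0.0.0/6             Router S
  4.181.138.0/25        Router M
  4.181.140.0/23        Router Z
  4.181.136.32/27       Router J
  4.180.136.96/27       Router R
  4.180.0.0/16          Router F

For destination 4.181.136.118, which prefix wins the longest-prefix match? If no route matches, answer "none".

Entries matching 4.181.136.118:
  4.0.0.0/6 (4.0.0.0 - 7.255.255.255)
  4.128.0.0/9 (4.128.0.0 - 4.255.255.255)
  4.181.128.0/17 (4.181.128.0 - 4.181.255.255)
  4.181.136.0/21 (4.181.136.0 - 4.181.143.255)
Most specific is 4.181.136.0/21.

4.181.136.0/21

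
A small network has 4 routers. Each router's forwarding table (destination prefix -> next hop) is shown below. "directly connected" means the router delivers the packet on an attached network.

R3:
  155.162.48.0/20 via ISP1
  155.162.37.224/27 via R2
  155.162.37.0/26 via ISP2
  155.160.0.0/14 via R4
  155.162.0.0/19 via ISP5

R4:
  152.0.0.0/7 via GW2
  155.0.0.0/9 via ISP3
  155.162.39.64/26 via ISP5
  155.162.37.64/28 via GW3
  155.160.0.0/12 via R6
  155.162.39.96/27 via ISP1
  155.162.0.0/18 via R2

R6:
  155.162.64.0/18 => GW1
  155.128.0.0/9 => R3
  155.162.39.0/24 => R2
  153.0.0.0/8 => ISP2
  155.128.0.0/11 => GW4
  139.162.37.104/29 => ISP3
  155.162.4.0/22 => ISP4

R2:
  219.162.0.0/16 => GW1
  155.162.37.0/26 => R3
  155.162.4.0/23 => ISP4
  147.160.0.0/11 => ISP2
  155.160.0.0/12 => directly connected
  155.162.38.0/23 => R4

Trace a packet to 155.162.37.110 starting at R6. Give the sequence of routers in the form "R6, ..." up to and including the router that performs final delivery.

R6, R3, R4, R2

At R6: longest match for 155.162.37.110 is 155.128.0.0/9 -> R3
At R3: longest match for 155.162.37.110 is 155.160.0.0/14 -> R4
At R4: longest match for 155.162.37.110 is 155.162.0.0/18 -> R2
At R2: longest match for 155.162.37.110 is 155.160.0.0/12 -> directly connected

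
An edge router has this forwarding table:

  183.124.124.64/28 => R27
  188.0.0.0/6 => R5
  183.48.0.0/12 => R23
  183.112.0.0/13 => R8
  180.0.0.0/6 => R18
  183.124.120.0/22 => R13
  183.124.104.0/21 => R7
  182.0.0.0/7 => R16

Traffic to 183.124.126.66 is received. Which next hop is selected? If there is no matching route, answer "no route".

R16

Routes whose prefix contains 183.124.126.66:
  180.0.0.0/6 (180.0.0.0 - 183.255.255.255) -> R18
  182.0.0.0/7 (182.0.0.0 - 183.255.255.255) -> R16
More-specific entries that do NOT match:
  183.124.124.64/28 (183.124.124.64 - 183.124.124.79) does not contain 183.124.126.66
  183.124.120.0/22 (183.124.120.0 - 183.124.123.255) does not contain 183.124.126.66
  183.124.104.0/21 (183.124.104.0 - 183.124.111.255) does not contain 183.124.126.66
  183.112.0.0/13 (183.112.0.0 - 183.119.255.255) does not contain 183.124.126.66
  183.48.0.0/12 (183.48.0.0 - 183.63.255.255) does not contain 183.124.126.66
Longest matching prefix is /7 -> next hop R16.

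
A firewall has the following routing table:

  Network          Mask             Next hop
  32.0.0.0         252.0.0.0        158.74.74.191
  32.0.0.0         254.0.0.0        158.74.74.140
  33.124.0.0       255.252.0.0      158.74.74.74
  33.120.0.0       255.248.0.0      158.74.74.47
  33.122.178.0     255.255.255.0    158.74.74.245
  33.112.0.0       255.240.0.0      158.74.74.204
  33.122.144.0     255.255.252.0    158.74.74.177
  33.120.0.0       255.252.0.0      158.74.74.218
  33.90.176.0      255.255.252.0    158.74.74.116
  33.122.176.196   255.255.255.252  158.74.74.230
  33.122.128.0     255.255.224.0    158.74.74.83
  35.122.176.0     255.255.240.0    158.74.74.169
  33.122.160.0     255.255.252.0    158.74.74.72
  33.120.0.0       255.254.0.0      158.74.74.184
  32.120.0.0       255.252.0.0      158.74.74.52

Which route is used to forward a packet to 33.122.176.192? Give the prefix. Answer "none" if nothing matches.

33.120.0.0/14

Entries matching 33.122.176.192:
  32.0.0.0/6 (32.0.0.0 - 35.255.255.255)
  32.0.0.0/7 (32.0.0.0 - 33.255.255.255)
  33.112.0.0/12 (33.112.0.0 - 33.127.255.255)
  33.120.0.0/13 (33.120.0.0 - 33.127.255.255)
  33.120.0.0/14 (33.120.0.0 - 33.123.255.255)
Most specific is 33.120.0.0/14.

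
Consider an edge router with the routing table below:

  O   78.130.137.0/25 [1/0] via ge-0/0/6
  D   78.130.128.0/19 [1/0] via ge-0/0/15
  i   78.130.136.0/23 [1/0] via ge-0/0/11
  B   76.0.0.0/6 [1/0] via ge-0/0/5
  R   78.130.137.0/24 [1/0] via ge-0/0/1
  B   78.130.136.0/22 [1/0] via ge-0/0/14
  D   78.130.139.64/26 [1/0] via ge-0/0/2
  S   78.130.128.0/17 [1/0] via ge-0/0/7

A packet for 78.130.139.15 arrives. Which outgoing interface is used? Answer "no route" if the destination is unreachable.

Routes whose prefix contains 78.130.139.15:
  76.0.0.0/6 (76.0.0.0 - 79.255.255.255) -> ge-0/0/5
  78.130.128.0/17 (78.130.128.0 - 78.130.255.255) -> ge-0/0/7
  78.130.128.0/19 (78.130.128.0 - 78.130.159.255) -> ge-0/0/15
  78.130.136.0/22 (78.130.136.0 - 78.130.139.255) -> ge-0/0/14
More-specific entries that do NOT match:
  78.130.139.64/26 (78.130.139.64 - 78.130.139.127) does not contain 78.130.139.15
  78.130.137.0/25 (78.130.137.0 - 78.130.137.127) does not contain 78.130.139.15
  78.130.137.0/24 (78.130.137.0 - 78.130.137.255) does not contain 78.130.139.15
  78.130.136.0/23 (78.130.136.0 - 78.130.137.255) does not contain 78.130.139.15
Longest matching prefix is /22 -> interface ge-0/0/14.

ge-0/0/14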